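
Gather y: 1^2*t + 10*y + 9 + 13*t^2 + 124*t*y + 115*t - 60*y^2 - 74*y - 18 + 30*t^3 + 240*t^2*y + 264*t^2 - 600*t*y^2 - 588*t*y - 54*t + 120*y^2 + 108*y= 30*t^3 + 277*t^2 + 62*t + y^2*(60 - 600*t) + y*(240*t^2 - 464*t + 44) - 9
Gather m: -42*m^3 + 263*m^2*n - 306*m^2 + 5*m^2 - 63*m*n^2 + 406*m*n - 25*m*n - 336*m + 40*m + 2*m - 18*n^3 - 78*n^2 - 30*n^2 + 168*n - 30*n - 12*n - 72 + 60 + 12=-42*m^3 + m^2*(263*n - 301) + m*(-63*n^2 + 381*n - 294) - 18*n^3 - 108*n^2 + 126*n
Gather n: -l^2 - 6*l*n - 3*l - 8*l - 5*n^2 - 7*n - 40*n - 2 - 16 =-l^2 - 11*l - 5*n^2 + n*(-6*l - 47) - 18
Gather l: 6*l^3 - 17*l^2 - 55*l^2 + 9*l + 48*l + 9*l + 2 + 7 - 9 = 6*l^3 - 72*l^2 + 66*l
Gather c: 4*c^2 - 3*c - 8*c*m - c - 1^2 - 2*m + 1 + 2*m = 4*c^2 + c*(-8*m - 4)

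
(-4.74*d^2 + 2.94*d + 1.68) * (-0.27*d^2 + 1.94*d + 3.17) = 1.2798*d^4 - 9.9894*d^3 - 9.7758*d^2 + 12.579*d + 5.3256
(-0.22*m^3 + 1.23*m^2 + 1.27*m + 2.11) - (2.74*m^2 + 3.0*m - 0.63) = -0.22*m^3 - 1.51*m^2 - 1.73*m + 2.74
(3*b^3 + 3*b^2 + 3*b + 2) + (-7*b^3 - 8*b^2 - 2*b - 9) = -4*b^3 - 5*b^2 + b - 7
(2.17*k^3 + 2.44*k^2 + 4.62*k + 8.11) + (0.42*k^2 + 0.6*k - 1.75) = 2.17*k^3 + 2.86*k^2 + 5.22*k + 6.36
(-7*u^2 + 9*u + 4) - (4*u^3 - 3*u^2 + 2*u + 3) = -4*u^3 - 4*u^2 + 7*u + 1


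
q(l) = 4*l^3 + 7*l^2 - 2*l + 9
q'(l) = 12*l^2 + 14*l - 2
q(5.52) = 884.04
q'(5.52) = 440.92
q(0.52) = 10.42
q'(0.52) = 8.52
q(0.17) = 8.88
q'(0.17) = 0.73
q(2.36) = 95.84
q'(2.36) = 97.88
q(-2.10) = 7.03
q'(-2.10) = 21.52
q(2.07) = 70.33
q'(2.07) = 78.40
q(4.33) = 456.31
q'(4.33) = 283.61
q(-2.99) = -29.36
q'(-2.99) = 63.42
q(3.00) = 174.00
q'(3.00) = 148.00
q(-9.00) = -2322.00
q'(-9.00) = 844.00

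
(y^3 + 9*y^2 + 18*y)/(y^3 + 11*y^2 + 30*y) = (y + 3)/(y + 5)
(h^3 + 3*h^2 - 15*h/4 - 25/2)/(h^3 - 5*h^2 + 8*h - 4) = (h^2 + 5*h + 25/4)/(h^2 - 3*h + 2)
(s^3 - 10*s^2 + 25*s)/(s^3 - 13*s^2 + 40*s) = (s - 5)/(s - 8)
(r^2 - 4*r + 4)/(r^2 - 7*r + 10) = (r - 2)/(r - 5)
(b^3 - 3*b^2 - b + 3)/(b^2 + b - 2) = (b^2 - 2*b - 3)/(b + 2)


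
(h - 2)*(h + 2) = h^2 - 4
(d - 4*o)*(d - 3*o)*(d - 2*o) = d^3 - 9*d^2*o + 26*d*o^2 - 24*o^3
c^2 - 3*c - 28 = (c - 7)*(c + 4)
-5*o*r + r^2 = r*(-5*o + r)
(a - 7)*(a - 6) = a^2 - 13*a + 42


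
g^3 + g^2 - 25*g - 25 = (g - 5)*(g + 1)*(g + 5)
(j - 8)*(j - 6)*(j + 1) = j^3 - 13*j^2 + 34*j + 48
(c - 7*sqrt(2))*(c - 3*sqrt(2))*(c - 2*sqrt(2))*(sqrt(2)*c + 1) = sqrt(2)*c^4 - 23*c^3 + 70*sqrt(2)*c^2 - 86*c - 84*sqrt(2)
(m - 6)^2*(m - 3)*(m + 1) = m^4 - 14*m^3 + 57*m^2 - 36*m - 108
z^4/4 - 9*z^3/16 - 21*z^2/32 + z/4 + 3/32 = (z/4 + 1/4)*(z - 3)*(z - 1/2)*(z + 1/4)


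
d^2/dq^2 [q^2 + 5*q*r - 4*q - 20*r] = 2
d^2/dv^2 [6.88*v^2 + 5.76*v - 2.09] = 13.7600000000000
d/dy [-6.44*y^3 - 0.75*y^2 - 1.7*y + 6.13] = -19.32*y^2 - 1.5*y - 1.7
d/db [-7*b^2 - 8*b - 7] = -14*b - 8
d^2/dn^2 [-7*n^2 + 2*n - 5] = -14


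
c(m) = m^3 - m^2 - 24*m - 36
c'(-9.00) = 237.00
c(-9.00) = -630.00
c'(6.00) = 72.00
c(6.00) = 0.00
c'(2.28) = -12.96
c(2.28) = -84.07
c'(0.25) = -24.31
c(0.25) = -42.05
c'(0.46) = -24.29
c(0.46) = -47.15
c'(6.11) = 75.78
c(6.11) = 8.13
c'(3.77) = 11.10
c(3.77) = -87.11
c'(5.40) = 52.68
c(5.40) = -37.30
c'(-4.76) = 53.49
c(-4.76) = -52.27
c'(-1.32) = -16.13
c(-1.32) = -8.36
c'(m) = 3*m^2 - 2*m - 24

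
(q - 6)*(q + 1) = q^2 - 5*q - 6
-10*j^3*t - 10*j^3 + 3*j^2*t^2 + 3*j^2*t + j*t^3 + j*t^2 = (-2*j + t)*(5*j + t)*(j*t + j)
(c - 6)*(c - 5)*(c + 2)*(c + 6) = c^4 - 3*c^3 - 46*c^2 + 108*c + 360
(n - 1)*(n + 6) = n^2 + 5*n - 6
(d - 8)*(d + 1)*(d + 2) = d^3 - 5*d^2 - 22*d - 16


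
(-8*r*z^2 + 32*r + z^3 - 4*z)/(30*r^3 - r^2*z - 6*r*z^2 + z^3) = (-8*r*z^2 + 32*r + z^3 - 4*z)/(30*r^3 - r^2*z - 6*r*z^2 + z^3)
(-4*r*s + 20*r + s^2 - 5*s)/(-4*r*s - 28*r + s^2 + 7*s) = (s - 5)/(s + 7)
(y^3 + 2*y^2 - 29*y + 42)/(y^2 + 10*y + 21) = (y^2 - 5*y + 6)/(y + 3)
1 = 1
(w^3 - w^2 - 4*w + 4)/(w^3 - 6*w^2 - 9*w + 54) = (w^3 - w^2 - 4*w + 4)/(w^3 - 6*w^2 - 9*w + 54)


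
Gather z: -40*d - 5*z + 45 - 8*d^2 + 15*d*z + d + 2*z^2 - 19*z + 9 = -8*d^2 - 39*d + 2*z^2 + z*(15*d - 24) + 54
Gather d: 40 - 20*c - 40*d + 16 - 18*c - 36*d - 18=-38*c - 76*d + 38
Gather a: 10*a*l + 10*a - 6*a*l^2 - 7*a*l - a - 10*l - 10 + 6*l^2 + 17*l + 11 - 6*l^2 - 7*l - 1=a*(-6*l^2 + 3*l + 9)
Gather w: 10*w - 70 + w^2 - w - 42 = w^2 + 9*w - 112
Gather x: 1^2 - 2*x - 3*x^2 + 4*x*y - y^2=-3*x^2 + x*(4*y - 2) - y^2 + 1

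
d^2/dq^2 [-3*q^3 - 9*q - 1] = -18*q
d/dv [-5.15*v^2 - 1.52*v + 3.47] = -10.3*v - 1.52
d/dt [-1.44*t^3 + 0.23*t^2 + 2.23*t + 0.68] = -4.32*t^2 + 0.46*t + 2.23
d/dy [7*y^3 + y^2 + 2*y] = 21*y^2 + 2*y + 2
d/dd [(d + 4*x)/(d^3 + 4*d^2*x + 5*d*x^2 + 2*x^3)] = 2*(-d^2 - 7*d*x - 9*x^2)/(d^5 + 7*d^4*x + 19*d^3*x^2 + 25*d^2*x^3 + 16*d*x^4 + 4*x^5)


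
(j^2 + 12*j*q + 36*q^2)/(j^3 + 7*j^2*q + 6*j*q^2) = (j + 6*q)/(j*(j + q))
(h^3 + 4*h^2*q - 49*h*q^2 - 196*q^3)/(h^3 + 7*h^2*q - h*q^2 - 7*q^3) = (-h^2 + 3*h*q + 28*q^2)/(-h^2 + q^2)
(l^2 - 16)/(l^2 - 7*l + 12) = (l + 4)/(l - 3)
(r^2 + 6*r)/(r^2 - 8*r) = (r + 6)/(r - 8)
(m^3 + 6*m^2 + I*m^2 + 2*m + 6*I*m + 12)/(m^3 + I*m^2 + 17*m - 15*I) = (m^2 + 2*m*(3 + I) + 12*I)/(m^2 + 2*I*m + 15)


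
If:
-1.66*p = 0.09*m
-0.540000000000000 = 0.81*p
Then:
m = 12.30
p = -0.67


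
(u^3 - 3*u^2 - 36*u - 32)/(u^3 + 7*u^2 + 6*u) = (u^2 - 4*u - 32)/(u*(u + 6))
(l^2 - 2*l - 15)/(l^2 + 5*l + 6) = (l - 5)/(l + 2)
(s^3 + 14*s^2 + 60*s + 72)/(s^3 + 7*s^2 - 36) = (s^2 + 8*s + 12)/(s^2 + s - 6)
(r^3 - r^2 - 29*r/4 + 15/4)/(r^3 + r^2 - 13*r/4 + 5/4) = (r - 3)/(r - 1)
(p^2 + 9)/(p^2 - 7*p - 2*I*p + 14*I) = (p^2 + 9)/(p^2 - 7*p - 2*I*p + 14*I)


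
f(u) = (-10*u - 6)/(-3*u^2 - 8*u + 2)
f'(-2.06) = -3.67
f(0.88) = 2.01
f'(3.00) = -0.19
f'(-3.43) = -8.68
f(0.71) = 2.52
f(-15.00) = -0.26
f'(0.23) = -46075147.93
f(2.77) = 0.78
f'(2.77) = -0.21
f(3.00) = 0.73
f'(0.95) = -1.87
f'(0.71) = -4.03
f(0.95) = 1.87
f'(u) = (-10*u - 6)*(6*u + 8)/(-3*u^2 - 8*u + 2)^2 - 10/(-3*u^2 - 8*u + 2)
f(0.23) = -6384.62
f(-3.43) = -4.83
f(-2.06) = 2.54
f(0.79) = 2.24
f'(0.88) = -2.27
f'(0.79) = -3.00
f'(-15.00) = -0.02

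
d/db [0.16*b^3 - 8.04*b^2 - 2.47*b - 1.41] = 0.48*b^2 - 16.08*b - 2.47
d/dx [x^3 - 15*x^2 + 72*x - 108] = 3*x^2 - 30*x + 72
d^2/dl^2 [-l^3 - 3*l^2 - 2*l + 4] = -6*l - 6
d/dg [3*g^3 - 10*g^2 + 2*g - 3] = 9*g^2 - 20*g + 2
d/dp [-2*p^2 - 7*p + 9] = -4*p - 7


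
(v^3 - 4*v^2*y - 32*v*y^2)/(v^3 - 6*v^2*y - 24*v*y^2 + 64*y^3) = v/(v - 2*y)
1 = 1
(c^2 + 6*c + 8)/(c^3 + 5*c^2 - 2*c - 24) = (c + 2)/(c^2 + c - 6)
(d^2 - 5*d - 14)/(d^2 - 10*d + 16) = (d^2 - 5*d - 14)/(d^2 - 10*d + 16)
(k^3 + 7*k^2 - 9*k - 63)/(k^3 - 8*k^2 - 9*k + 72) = (k + 7)/(k - 8)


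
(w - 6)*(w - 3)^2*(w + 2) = w^4 - 10*w^3 + 21*w^2 + 36*w - 108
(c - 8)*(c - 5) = c^2 - 13*c + 40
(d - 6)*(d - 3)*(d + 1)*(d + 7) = d^4 - d^3 - 47*d^2 + 81*d + 126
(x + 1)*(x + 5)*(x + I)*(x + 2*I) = x^4 + 6*x^3 + 3*I*x^3 + 3*x^2 + 18*I*x^2 - 12*x + 15*I*x - 10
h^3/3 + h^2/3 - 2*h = h*(h/3 + 1)*(h - 2)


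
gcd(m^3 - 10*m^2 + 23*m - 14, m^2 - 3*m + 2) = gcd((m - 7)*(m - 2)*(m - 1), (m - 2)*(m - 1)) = m^2 - 3*m + 2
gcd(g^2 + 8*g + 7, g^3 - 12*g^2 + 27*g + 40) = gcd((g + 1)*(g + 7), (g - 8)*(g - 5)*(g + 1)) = g + 1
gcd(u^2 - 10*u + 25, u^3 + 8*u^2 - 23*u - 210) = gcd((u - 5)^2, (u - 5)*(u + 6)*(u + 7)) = u - 5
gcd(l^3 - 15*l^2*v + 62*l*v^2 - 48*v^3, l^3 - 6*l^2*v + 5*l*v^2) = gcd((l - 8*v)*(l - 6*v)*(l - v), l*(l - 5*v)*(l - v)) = -l + v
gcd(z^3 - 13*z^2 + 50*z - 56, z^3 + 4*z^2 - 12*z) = z - 2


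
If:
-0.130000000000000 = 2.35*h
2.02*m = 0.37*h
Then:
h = -0.06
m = -0.01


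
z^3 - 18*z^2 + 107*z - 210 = (z - 7)*(z - 6)*(z - 5)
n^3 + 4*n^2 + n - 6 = (n - 1)*(n + 2)*(n + 3)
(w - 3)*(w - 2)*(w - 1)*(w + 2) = w^4 - 4*w^3 - w^2 + 16*w - 12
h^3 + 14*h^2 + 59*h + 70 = (h + 2)*(h + 5)*(h + 7)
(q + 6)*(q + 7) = q^2 + 13*q + 42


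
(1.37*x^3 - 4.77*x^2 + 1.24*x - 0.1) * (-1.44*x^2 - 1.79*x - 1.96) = -1.9728*x^5 + 4.4165*x^4 + 4.0675*x^3 + 7.2736*x^2 - 2.2514*x + 0.196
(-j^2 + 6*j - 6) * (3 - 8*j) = 8*j^3 - 51*j^2 + 66*j - 18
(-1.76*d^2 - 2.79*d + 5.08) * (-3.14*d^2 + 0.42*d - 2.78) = 5.5264*d^4 + 8.0214*d^3 - 12.2302*d^2 + 9.8898*d - 14.1224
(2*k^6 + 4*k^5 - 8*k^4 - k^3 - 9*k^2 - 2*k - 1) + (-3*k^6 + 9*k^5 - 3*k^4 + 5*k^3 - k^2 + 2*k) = -k^6 + 13*k^5 - 11*k^4 + 4*k^3 - 10*k^2 - 1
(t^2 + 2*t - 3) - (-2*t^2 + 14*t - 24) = 3*t^2 - 12*t + 21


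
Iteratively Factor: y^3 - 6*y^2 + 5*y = (y - 1)*(y^2 - 5*y) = (y - 5)*(y - 1)*(y)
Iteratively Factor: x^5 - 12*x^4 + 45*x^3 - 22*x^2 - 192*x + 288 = (x - 4)*(x^4 - 8*x^3 + 13*x^2 + 30*x - 72) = (x - 4)*(x - 3)*(x^3 - 5*x^2 - 2*x + 24) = (x - 4)*(x - 3)*(x + 2)*(x^2 - 7*x + 12) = (x - 4)*(x - 3)^2*(x + 2)*(x - 4)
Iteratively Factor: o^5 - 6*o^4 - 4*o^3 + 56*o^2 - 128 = (o + 2)*(o^4 - 8*o^3 + 12*o^2 + 32*o - 64) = (o - 2)*(o + 2)*(o^3 - 6*o^2 + 32) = (o - 2)*(o + 2)^2*(o^2 - 8*o + 16) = (o - 4)*(o - 2)*(o + 2)^2*(o - 4)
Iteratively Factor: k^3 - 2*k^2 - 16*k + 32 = (k + 4)*(k^2 - 6*k + 8) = (k - 2)*(k + 4)*(k - 4)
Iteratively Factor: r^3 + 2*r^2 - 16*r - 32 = (r - 4)*(r^2 + 6*r + 8) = (r - 4)*(r + 2)*(r + 4)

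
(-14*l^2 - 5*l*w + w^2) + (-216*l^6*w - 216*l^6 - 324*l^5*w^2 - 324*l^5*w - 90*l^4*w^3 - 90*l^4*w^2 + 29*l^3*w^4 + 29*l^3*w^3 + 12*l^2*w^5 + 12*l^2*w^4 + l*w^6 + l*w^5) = -216*l^6*w - 216*l^6 - 324*l^5*w^2 - 324*l^5*w - 90*l^4*w^3 - 90*l^4*w^2 + 29*l^3*w^4 + 29*l^3*w^3 + 12*l^2*w^5 + 12*l^2*w^4 - 14*l^2 + l*w^6 + l*w^5 - 5*l*w + w^2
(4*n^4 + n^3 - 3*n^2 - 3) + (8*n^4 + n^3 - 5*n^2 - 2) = 12*n^4 + 2*n^3 - 8*n^2 - 5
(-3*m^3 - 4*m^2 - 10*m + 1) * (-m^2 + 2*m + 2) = 3*m^5 - 2*m^4 - 4*m^3 - 29*m^2 - 18*m + 2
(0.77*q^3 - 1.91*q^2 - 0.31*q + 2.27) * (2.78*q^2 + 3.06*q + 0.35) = 2.1406*q^5 - 2.9536*q^4 - 6.4369*q^3 + 4.6935*q^2 + 6.8377*q + 0.7945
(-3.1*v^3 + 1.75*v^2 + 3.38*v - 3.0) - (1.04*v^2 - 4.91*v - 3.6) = -3.1*v^3 + 0.71*v^2 + 8.29*v + 0.6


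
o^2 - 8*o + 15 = (o - 5)*(o - 3)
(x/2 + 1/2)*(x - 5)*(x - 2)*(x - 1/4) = x^4/2 - 25*x^3/8 + 9*x^2/4 + 37*x/8 - 5/4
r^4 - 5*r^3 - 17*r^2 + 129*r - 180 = (r - 4)*(r - 3)^2*(r + 5)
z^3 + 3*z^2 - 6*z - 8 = (z - 2)*(z + 1)*(z + 4)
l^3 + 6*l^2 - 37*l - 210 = (l - 6)*(l + 5)*(l + 7)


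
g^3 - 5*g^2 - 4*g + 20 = (g - 5)*(g - 2)*(g + 2)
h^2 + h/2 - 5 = (h - 2)*(h + 5/2)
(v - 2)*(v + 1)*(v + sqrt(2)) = v^3 - v^2 + sqrt(2)*v^2 - 2*v - sqrt(2)*v - 2*sqrt(2)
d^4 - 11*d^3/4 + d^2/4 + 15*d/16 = d*(d - 5/2)*(d - 3/4)*(d + 1/2)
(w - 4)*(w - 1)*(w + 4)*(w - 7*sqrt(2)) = w^4 - 7*sqrt(2)*w^3 - w^3 - 16*w^2 + 7*sqrt(2)*w^2 + 16*w + 112*sqrt(2)*w - 112*sqrt(2)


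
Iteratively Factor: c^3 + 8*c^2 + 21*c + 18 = (c + 3)*(c^2 + 5*c + 6) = (c + 2)*(c + 3)*(c + 3)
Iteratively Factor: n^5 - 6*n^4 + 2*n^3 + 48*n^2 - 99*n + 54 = (n - 2)*(n^4 - 4*n^3 - 6*n^2 + 36*n - 27) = (n - 2)*(n + 3)*(n^3 - 7*n^2 + 15*n - 9) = (n - 3)*(n - 2)*(n + 3)*(n^2 - 4*n + 3) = (n - 3)^2*(n - 2)*(n + 3)*(n - 1)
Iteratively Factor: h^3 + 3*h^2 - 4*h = (h - 1)*(h^2 + 4*h) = (h - 1)*(h + 4)*(h)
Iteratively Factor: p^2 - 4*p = (p - 4)*(p)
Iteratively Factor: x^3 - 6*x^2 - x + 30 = (x - 3)*(x^2 - 3*x - 10) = (x - 5)*(x - 3)*(x + 2)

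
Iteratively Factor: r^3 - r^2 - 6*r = (r + 2)*(r^2 - 3*r) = r*(r + 2)*(r - 3)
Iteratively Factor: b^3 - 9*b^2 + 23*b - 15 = (b - 5)*(b^2 - 4*b + 3) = (b - 5)*(b - 1)*(b - 3)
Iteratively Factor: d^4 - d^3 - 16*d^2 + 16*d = (d - 4)*(d^3 + 3*d^2 - 4*d) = (d - 4)*(d + 4)*(d^2 - d) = (d - 4)*(d - 1)*(d + 4)*(d)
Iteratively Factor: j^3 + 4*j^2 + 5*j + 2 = (j + 1)*(j^2 + 3*j + 2) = (j + 1)^2*(j + 2)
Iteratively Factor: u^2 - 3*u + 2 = (u - 2)*(u - 1)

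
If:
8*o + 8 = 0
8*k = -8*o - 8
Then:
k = 0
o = -1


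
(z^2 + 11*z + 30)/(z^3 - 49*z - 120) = (z + 6)/(z^2 - 5*z - 24)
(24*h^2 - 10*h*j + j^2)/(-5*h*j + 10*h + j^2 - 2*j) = (-24*h^2 + 10*h*j - j^2)/(5*h*j - 10*h - j^2 + 2*j)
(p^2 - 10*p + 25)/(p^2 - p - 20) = (p - 5)/(p + 4)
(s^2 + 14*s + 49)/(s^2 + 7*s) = (s + 7)/s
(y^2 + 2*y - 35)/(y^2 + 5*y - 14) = (y - 5)/(y - 2)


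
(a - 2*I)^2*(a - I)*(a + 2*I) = a^4 - 3*I*a^3 + 2*a^2 - 12*I*a - 8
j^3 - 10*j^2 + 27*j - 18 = (j - 6)*(j - 3)*(j - 1)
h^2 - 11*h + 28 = (h - 7)*(h - 4)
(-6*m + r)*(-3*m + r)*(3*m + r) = 54*m^3 - 9*m^2*r - 6*m*r^2 + r^3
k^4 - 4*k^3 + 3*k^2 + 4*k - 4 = (k - 2)^2*(k - 1)*(k + 1)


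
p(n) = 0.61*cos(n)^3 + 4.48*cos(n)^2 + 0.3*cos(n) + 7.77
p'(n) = -1.83*sin(n)*cos(n)^2 - 8.96*sin(n)*cos(n) - 0.3*sin(n)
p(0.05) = 13.15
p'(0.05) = -0.55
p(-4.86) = 7.91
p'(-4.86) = -1.64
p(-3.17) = 11.34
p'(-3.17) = 0.19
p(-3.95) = 9.50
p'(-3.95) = 3.63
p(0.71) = 10.84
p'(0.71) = -5.31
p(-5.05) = 8.38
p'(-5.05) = -3.27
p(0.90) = 9.83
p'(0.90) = -5.15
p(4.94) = 8.07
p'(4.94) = 2.35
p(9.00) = 10.75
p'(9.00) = 2.61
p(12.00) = 11.58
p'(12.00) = 4.92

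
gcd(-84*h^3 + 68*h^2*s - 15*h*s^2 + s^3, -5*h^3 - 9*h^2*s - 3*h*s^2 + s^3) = 1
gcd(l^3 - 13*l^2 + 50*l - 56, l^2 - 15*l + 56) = l - 7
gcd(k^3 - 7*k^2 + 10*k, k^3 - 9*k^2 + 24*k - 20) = k^2 - 7*k + 10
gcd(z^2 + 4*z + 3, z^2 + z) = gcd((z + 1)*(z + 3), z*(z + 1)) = z + 1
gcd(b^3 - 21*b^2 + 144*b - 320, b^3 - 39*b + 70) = b - 5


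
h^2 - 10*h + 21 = (h - 7)*(h - 3)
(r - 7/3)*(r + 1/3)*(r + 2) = r^3 - 43*r/9 - 14/9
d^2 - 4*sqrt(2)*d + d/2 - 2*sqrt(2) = (d + 1/2)*(d - 4*sqrt(2))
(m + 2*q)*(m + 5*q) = m^2 + 7*m*q + 10*q^2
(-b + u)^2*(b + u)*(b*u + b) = b^4*u + b^4 - b^3*u^2 - b^3*u - b^2*u^3 - b^2*u^2 + b*u^4 + b*u^3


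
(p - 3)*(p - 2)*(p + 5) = p^3 - 19*p + 30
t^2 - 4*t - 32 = (t - 8)*(t + 4)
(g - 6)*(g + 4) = g^2 - 2*g - 24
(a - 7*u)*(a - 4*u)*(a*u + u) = a^3*u - 11*a^2*u^2 + a^2*u + 28*a*u^3 - 11*a*u^2 + 28*u^3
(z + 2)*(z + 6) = z^2 + 8*z + 12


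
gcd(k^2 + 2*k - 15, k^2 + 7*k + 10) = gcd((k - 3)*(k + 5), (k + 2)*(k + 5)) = k + 5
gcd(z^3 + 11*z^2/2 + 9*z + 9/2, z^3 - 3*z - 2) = z + 1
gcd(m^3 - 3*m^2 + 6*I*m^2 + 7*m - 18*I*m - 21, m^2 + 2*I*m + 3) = m - I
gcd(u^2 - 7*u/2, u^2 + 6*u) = u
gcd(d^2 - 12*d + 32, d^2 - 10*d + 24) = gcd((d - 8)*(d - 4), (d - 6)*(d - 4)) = d - 4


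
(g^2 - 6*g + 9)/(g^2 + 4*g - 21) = (g - 3)/(g + 7)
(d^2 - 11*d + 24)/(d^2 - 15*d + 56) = (d - 3)/(d - 7)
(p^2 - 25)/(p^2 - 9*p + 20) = (p + 5)/(p - 4)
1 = 1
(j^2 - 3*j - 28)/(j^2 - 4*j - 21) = (j + 4)/(j + 3)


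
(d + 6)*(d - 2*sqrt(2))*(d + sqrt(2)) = d^3 - sqrt(2)*d^2 + 6*d^2 - 6*sqrt(2)*d - 4*d - 24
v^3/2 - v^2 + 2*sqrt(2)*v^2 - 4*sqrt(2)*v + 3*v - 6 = (v/2 + sqrt(2)/2)*(v - 2)*(v + 3*sqrt(2))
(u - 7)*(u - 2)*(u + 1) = u^3 - 8*u^2 + 5*u + 14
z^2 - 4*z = z*(z - 4)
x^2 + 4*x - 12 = (x - 2)*(x + 6)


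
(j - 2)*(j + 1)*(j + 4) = j^3 + 3*j^2 - 6*j - 8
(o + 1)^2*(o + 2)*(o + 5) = o^4 + 9*o^3 + 25*o^2 + 27*o + 10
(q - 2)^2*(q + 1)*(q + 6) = q^4 + 3*q^3 - 18*q^2 + 4*q + 24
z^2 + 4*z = z*(z + 4)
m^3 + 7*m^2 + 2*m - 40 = (m - 2)*(m + 4)*(m + 5)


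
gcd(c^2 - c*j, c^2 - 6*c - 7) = 1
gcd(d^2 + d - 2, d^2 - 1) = d - 1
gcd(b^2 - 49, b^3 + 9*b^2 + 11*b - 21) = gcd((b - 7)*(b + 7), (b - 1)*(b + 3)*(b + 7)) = b + 7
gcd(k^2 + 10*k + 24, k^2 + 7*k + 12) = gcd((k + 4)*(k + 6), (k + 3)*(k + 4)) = k + 4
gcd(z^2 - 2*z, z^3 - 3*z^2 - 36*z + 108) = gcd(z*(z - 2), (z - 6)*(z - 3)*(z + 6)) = 1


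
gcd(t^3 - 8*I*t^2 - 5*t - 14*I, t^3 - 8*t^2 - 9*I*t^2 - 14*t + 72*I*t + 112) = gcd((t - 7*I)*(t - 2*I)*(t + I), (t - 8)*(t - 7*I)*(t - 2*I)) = t^2 - 9*I*t - 14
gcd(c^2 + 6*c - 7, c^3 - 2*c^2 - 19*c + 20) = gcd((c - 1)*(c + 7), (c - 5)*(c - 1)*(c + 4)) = c - 1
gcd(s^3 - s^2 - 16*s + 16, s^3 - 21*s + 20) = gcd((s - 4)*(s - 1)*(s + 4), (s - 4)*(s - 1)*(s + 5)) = s^2 - 5*s + 4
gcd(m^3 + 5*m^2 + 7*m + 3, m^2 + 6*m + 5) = m + 1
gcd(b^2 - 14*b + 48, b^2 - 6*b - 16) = b - 8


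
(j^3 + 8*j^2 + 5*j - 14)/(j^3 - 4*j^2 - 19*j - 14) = (j^2 + 6*j - 7)/(j^2 - 6*j - 7)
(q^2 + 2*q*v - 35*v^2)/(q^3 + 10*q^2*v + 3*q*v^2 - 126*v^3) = (q - 5*v)/(q^2 + 3*q*v - 18*v^2)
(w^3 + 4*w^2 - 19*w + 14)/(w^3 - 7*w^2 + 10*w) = (w^2 + 6*w - 7)/(w*(w - 5))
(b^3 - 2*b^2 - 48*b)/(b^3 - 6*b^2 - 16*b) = (b + 6)/(b + 2)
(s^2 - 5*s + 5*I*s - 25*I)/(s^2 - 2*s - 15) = (s + 5*I)/(s + 3)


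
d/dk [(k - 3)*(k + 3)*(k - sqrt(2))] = 3*k^2 - 2*sqrt(2)*k - 9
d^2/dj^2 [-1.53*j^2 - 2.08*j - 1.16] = -3.06000000000000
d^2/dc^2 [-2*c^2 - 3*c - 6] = -4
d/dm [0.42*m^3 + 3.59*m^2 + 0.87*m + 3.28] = 1.26*m^2 + 7.18*m + 0.87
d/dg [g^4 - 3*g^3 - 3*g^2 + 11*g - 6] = 4*g^3 - 9*g^2 - 6*g + 11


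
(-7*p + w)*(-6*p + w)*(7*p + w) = 294*p^3 - 49*p^2*w - 6*p*w^2 + w^3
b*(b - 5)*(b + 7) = b^3 + 2*b^2 - 35*b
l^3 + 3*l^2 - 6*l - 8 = (l - 2)*(l + 1)*(l + 4)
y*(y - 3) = y^2 - 3*y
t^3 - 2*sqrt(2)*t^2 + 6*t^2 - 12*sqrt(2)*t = t*(t + 6)*(t - 2*sqrt(2))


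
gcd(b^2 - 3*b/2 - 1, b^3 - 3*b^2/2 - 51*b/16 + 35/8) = b - 2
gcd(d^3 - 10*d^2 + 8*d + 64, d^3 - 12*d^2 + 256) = d - 8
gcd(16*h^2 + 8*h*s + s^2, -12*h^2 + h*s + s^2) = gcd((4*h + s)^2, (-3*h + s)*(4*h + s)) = 4*h + s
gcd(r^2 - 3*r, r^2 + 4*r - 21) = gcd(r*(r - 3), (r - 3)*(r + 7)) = r - 3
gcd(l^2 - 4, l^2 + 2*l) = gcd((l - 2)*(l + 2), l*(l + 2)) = l + 2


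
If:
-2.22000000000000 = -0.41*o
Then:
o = 5.41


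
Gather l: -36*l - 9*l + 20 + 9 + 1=30 - 45*l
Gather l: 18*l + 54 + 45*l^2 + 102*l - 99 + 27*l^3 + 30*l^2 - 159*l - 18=27*l^3 + 75*l^2 - 39*l - 63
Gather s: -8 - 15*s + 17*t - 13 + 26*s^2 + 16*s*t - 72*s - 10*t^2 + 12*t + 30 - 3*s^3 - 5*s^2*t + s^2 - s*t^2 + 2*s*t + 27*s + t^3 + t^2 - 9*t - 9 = -3*s^3 + s^2*(27 - 5*t) + s*(-t^2 + 18*t - 60) + t^3 - 9*t^2 + 20*t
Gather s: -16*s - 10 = -16*s - 10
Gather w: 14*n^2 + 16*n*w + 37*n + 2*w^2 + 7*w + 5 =14*n^2 + 37*n + 2*w^2 + w*(16*n + 7) + 5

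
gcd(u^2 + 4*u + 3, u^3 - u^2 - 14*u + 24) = 1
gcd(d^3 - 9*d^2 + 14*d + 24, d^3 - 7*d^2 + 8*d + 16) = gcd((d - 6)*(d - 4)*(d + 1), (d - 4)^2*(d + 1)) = d^2 - 3*d - 4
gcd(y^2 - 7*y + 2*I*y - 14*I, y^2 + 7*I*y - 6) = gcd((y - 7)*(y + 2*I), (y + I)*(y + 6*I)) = 1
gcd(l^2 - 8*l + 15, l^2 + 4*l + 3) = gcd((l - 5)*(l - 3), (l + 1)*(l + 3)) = 1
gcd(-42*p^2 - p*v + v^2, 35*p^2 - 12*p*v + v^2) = 7*p - v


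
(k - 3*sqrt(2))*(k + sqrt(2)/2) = k^2 - 5*sqrt(2)*k/2 - 3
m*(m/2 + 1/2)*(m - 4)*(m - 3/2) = m^4/2 - 9*m^3/4 + m^2/4 + 3*m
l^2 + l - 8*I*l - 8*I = (l + 1)*(l - 8*I)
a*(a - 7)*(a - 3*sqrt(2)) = a^3 - 7*a^2 - 3*sqrt(2)*a^2 + 21*sqrt(2)*a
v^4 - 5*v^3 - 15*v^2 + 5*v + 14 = (v - 7)*(v - 1)*(v + 1)*(v + 2)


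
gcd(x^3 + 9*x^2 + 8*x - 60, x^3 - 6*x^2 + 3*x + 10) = x - 2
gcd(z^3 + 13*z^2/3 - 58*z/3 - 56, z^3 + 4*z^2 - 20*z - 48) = z^2 + 2*z - 24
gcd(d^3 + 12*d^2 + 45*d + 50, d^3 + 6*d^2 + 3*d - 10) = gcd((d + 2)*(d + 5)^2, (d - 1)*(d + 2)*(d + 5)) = d^2 + 7*d + 10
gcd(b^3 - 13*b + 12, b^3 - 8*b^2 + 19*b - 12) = b^2 - 4*b + 3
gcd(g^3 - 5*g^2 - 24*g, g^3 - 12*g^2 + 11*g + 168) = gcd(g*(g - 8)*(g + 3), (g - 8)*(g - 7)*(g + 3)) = g^2 - 5*g - 24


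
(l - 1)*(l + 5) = l^2 + 4*l - 5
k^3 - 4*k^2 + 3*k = k*(k - 3)*(k - 1)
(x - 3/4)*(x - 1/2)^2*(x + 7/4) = x^4 - 33*x^2/16 + 25*x/16 - 21/64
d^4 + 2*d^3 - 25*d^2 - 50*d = d*(d - 5)*(d + 2)*(d + 5)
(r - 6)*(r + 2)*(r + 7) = r^3 + 3*r^2 - 40*r - 84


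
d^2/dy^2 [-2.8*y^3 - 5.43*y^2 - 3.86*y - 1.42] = -16.8*y - 10.86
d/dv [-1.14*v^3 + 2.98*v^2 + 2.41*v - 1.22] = -3.42*v^2 + 5.96*v + 2.41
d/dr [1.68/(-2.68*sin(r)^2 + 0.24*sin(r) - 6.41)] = (9.0048*sin(r) - 0.4032)*cos(r)/(2.68*sin(r)^2 - 0.24*sin(r) + 6.41)^2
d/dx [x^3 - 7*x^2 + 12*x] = 3*x^2 - 14*x + 12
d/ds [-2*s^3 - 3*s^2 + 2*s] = -6*s^2 - 6*s + 2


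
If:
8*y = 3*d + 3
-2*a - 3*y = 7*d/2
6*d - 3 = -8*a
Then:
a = 33/40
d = -3/5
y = 3/20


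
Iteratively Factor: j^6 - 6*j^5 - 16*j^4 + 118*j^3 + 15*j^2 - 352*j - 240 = (j - 5)*(j^5 - j^4 - 21*j^3 + 13*j^2 + 80*j + 48) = (j - 5)*(j - 3)*(j^4 + 2*j^3 - 15*j^2 - 32*j - 16) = (j - 5)*(j - 4)*(j - 3)*(j^3 + 6*j^2 + 9*j + 4) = (j - 5)*(j - 4)*(j - 3)*(j + 1)*(j^2 + 5*j + 4) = (j - 5)*(j - 4)*(j - 3)*(j + 1)^2*(j + 4)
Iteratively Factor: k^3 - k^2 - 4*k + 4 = (k - 1)*(k^2 - 4) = (k - 1)*(k + 2)*(k - 2)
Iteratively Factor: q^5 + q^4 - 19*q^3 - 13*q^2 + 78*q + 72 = (q + 2)*(q^4 - q^3 - 17*q^2 + 21*q + 36) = (q + 1)*(q + 2)*(q^3 - 2*q^2 - 15*q + 36) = (q + 1)*(q + 2)*(q + 4)*(q^2 - 6*q + 9) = (q - 3)*(q + 1)*(q + 2)*(q + 4)*(q - 3)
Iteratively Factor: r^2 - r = (r)*(r - 1)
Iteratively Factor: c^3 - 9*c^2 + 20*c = (c)*(c^2 - 9*c + 20) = c*(c - 5)*(c - 4)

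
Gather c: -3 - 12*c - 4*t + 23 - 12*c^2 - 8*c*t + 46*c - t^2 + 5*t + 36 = -12*c^2 + c*(34 - 8*t) - t^2 + t + 56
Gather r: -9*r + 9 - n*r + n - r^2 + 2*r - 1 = n - r^2 + r*(-n - 7) + 8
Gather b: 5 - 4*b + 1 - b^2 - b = -b^2 - 5*b + 6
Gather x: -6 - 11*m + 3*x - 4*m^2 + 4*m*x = -4*m^2 - 11*m + x*(4*m + 3) - 6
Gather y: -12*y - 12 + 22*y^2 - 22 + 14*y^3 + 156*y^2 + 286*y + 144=14*y^3 + 178*y^2 + 274*y + 110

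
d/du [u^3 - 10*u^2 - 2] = u*(3*u - 20)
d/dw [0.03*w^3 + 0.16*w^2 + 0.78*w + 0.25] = 0.09*w^2 + 0.32*w + 0.78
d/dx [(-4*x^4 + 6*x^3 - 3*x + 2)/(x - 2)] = 4*(-3*x^4 + 11*x^3 - 9*x^2 + 1)/(x^2 - 4*x + 4)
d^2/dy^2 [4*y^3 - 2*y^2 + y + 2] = 24*y - 4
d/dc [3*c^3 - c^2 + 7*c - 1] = 9*c^2 - 2*c + 7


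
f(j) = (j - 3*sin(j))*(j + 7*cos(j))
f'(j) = (1 - 7*sin(j))*(j - 3*sin(j)) + (1 - 3*cos(j))*(j + 7*cos(j)) = -(j - 3*sin(j))*(7*sin(j) - 1) - (j + 7*cos(j))*(3*cos(j) - 1)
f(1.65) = -1.47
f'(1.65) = 9.37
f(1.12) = -6.59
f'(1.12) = 7.10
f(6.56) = 76.31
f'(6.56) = -30.31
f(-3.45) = 44.13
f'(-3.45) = -34.14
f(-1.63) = -2.79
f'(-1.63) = 8.49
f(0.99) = -7.33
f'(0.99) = 4.24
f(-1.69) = -3.25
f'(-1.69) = 6.82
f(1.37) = -4.34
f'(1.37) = 10.31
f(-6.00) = -4.93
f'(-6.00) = 5.18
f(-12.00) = 82.92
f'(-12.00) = 46.84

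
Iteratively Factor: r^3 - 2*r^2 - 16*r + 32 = (r - 4)*(r^2 + 2*r - 8) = (r - 4)*(r - 2)*(r + 4)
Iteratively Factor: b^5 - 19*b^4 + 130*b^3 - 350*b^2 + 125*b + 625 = (b - 5)*(b^4 - 14*b^3 + 60*b^2 - 50*b - 125) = (b - 5)*(b + 1)*(b^3 - 15*b^2 + 75*b - 125) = (b - 5)^2*(b + 1)*(b^2 - 10*b + 25) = (b - 5)^3*(b + 1)*(b - 5)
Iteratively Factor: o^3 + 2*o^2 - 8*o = (o + 4)*(o^2 - 2*o) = o*(o + 4)*(o - 2)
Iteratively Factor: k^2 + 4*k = (k)*(k + 4)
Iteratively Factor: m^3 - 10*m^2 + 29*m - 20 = (m - 5)*(m^2 - 5*m + 4) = (m - 5)*(m - 4)*(m - 1)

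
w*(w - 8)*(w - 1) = w^3 - 9*w^2 + 8*w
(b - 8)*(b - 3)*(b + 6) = b^3 - 5*b^2 - 42*b + 144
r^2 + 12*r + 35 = (r + 5)*(r + 7)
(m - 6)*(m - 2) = m^2 - 8*m + 12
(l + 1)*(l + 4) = l^2 + 5*l + 4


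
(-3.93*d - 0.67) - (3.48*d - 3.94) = 3.27 - 7.41*d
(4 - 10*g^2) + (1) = 5 - 10*g^2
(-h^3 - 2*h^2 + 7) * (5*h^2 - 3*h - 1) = -5*h^5 - 7*h^4 + 7*h^3 + 37*h^2 - 21*h - 7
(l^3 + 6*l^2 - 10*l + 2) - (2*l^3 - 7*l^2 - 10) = -l^3 + 13*l^2 - 10*l + 12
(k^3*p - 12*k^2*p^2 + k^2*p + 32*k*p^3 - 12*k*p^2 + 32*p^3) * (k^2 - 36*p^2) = k^5*p - 12*k^4*p^2 + k^4*p - 4*k^3*p^3 - 12*k^3*p^2 + 432*k^2*p^4 - 4*k^2*p^3 - 1152*k*p^5 + 432*k*p^4 - 1152*p^5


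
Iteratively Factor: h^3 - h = (h)*(h^2 - 1) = h*(h + 1)*(h - 1)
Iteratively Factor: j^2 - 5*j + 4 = (j - 1)*(j - 4)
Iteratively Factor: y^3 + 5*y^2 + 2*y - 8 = (y + 2)*(y^2 + 3*y - 4) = (y + 2)*(y + 4)*(y - 1)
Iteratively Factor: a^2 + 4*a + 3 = (a + 1)*(a + 3)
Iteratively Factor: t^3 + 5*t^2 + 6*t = (t)*(t^2 + 5*t + 6) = t*(t + 3)*(t + 2)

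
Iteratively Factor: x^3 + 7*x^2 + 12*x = (x + 4)*(x^2 + 3*x) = (x + 3)*(x + 4)*(x)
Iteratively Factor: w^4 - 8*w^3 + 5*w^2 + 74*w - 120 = (w - 2)*(w^3 - 6*w^2 - 7*w + 60) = (w - 5)*(w - 2)*(w^2 - w - 12) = (w - 5)*(w - 4)*(w - 2)*(w + 3)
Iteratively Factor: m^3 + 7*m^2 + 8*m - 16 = (m - 1)*(m^2 + 8*m + 16) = (m - 1)*(m + 4)*(m + 4)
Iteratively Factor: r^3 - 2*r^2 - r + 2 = (r + 1)*(r^2 - 3*r + 2) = (r - 1)*(r + 1)*(r - 2)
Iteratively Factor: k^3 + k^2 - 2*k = (k + 2)*(k^2 - k) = (k - 1)*(k + 2)*(k)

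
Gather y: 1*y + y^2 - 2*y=y^2 - y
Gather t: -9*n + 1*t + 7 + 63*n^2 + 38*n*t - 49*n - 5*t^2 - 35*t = 63*n^2 - 58*n - 5*t^2 + t*(38*n - 34) + 7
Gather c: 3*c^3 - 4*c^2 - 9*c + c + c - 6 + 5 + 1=3*c^3 - 4*c^2 - 7*c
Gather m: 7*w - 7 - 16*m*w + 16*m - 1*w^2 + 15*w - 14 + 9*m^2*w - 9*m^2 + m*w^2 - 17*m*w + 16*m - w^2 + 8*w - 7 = m^2*(9*w - 9) + m*(w^2 - 33*w + 32) - 2*w^2 + 30*w - 28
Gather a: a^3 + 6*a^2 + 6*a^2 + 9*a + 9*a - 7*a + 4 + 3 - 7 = a^3 + 12*a^2 + 11*a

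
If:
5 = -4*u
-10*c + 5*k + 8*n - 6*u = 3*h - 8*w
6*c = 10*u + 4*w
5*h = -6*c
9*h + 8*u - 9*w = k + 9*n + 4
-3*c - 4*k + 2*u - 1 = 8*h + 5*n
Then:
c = -23325/9908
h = 13995/4954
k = -39431/4954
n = 25365/9908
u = -5/4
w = -4025/9908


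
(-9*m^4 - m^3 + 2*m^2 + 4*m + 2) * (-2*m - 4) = 18*m^5 + 38*m^4 - 16*m^2 - 20*m - 8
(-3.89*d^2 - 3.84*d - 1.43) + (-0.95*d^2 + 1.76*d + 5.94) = -4.84*d^2 - 2.08*d + 4.51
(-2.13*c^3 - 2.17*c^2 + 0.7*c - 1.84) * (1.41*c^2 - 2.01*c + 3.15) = -3.0033*c^5 + 1.2216*c^4 - 1.3608*c^3 - 10.8369*c^2 + 5.9034*c - 5.796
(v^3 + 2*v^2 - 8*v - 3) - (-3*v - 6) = v^3 + 2*v^2 - 5*v + 3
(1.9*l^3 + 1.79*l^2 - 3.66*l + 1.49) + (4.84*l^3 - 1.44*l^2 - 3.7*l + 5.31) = 6.74*l^3 + 0.35*l^2 - 7.36*l + 6.8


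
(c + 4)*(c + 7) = c^2 + 11*c + 28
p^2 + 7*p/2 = p*(p + 7/2)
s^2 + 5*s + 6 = (s + 2)*(s + 3)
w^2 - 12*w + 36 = (w - 6)^2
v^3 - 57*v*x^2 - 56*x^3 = (v - 8*x)*(v + x)*(v + 7*x)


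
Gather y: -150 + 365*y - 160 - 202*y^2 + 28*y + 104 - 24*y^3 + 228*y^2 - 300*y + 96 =-24*y^3 + 26*y^2 + 93*y - 110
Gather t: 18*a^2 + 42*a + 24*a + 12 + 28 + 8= 18*a^2 + 66*a + 48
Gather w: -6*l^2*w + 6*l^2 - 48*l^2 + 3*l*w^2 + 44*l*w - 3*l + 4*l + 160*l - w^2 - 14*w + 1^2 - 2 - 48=-42*l^2 + 161*l + w^2*(3*l - 1) + w*(-6*l^2 + 44*l - 14) - 49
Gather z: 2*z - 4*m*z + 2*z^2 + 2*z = 2*z^2 + z*(4 - 4*m)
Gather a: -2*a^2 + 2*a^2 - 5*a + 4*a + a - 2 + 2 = 0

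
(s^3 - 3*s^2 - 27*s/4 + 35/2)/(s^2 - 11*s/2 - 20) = (s^2 - 11*s/2 + 7)/(s - 8)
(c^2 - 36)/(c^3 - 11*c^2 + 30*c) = (c + 6)/(c*(c - 5))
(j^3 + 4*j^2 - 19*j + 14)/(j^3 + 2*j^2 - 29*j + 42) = (j - 1)/(j - 3)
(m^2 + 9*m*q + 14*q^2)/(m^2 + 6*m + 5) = (m^2 + 9*m*q + 14*q^2)/(m^2 + 6*m + 5)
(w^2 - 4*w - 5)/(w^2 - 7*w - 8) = (w - 5)/(w - 8)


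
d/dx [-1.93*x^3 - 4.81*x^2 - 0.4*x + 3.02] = -5.79*x^2 - 9.62*x - 0.4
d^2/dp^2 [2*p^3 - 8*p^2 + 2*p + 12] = 12*p - 16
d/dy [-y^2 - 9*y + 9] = -2*y - 9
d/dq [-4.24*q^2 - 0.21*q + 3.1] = -8.48*q - 0.21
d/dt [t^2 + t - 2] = 2*t + 1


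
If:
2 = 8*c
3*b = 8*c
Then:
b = 2/3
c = 1/4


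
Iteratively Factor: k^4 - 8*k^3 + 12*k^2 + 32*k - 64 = (k - 4)*(k^3 - 4*k^2 - 4*k + 16) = (k - 4)*(k + 2)*(k^2 - 6*k + 8) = (k - 4)^2*(k + 2)*(k - 2)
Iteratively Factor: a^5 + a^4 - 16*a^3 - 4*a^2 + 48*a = (a)*(a^4 + a^3 - 16*a^2 - 4*a + 48) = a*(a - 3)*(a^3 + 4*a^2 - 4*a - 16) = a*(a - 3)*(a - 2)*(a^2 + 6*a + 8) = a*(a - 3)*(a - 2)*(a + 4)*(a + 2)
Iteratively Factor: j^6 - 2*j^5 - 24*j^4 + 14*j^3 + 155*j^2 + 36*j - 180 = (j - 3)*(j^5 + j^4 - 21*j^3 - 49*j^2 + 8*j + 60) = (j - 3)*(j + 2)*(j^4 - j^3 - 19*j^2 - 11*j + 30) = (j - 5)*(j - 3)*(j + 2)*(j^3 + 4*j^2 + j - 6) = (j - 5)*(j - 3)*(j + 2)*(j + 3)*(j^2 + j - 2) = (j - 5)*(j - 3)*(j + 2)^2*(j + 3)*(j - 1)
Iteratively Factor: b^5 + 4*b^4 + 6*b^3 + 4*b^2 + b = (b + 1)*(b^4 + 3*b^3 + 3*b^2 + b) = (b + 1)^2*(b^3 + 2*b^2 + b) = b*(b + 1)^2*(b^2 + 2*b + 1) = b*(b + 1)^3*(b + 1)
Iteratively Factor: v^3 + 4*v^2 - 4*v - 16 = (v + 2)*(v^2 + 2*v - 8) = (v - 2)*(v + 2)*(v + 4)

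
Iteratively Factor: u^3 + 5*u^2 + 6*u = (u)*(u^2 + 5*u + 6) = u*(u + 3)*(u + 2)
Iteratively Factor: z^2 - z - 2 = (z - 2)*(z + 1)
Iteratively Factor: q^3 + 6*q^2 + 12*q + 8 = (q + 2)*(q^2 + 4*q + 4) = (q + 2)^2*(q + 2)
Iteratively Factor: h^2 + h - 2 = (h - 1)*(h + 2)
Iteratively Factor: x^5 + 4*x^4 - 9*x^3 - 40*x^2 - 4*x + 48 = (x + 2)*(x^4 + 2*x^3 - 13*x^2 - 14*x + 24) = (x - 3)*(x + 2)*(x^3 + 5*x^2 + 2*x - 8) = (x - 3)*(x + 2)^2*(x^2 + 3*x - 4) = (x - 3)*(x - 1)*(x + 2)^2*(x + 4)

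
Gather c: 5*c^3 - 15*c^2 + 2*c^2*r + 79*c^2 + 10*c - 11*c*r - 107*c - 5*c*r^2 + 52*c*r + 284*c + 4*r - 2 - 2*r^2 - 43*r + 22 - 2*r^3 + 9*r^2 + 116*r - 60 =5*c^3 + c^2*(2*r + 64) + c*(-5*r^2 + 41*r + 187) - 2*r^3 + 7*r^2 + 77*r - 40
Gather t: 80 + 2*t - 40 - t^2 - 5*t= -t^2 - 3*t + 40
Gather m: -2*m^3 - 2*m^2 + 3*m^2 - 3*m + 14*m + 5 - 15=-2*m^3 + m^2 + 11*m - 10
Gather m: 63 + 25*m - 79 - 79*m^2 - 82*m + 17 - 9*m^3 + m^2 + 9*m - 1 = -9*m^3 - 78*m^2 - 48*m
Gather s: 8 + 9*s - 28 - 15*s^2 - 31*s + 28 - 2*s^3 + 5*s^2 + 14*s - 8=-2*s^3 - 10*s^2 - 8*s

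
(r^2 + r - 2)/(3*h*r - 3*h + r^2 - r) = (r + 2)/(3*h + r)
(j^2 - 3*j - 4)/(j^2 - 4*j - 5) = (j - 4)/(j - 5)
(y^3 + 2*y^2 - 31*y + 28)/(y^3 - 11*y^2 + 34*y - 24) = (y + 7)/(y - 6)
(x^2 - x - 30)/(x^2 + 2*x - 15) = (x - 6)/(x - 3)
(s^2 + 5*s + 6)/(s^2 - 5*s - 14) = (s + 3)/(s - 7)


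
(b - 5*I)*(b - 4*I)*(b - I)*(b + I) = b^4 - 9*I*b^3 - 19*b^2 - 9*I*b - 20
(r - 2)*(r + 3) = r^2 + r - 6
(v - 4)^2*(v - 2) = v^3 - 10*v^2 + 32*v - 32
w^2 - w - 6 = (w - 3)*(w + 2)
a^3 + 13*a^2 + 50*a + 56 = (a + 2)*(a + 4)*(a + 7)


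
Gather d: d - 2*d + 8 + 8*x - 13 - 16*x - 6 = -d - 8*x - 11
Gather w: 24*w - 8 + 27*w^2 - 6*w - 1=27*w^2 + 18*w - 9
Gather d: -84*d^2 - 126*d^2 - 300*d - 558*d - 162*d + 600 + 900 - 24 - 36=-210*d^2 - 1020*d + 1440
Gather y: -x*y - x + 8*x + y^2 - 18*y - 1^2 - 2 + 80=7*x + y^2 + y*(-x - 18) + 77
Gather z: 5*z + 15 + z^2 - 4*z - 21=z^2 + z - 6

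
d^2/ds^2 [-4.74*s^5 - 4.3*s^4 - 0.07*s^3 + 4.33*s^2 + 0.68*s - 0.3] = -94.8*s^3 - 51.6*s^2 - 0.42*s + 8.66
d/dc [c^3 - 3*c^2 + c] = 3*c^2 - 6*c + 1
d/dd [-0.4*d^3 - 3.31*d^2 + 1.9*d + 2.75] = -1.2*d^2 - 6.62*d + 1.9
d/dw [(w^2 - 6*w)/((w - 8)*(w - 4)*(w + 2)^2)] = 2*(-w^4 + 15*w^3 - 78*w^2 + 160*w - 192)/(w^7 - 18*w^6 + 76*w^5 + 200*w^4 - 1280*w^3 - 1408*w^2 + 6144*w + 8192)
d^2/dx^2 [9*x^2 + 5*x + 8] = 18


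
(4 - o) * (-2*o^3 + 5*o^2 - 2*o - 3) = 2*o^4 - 13*o^3 + 22*o^2 - 5*o - 12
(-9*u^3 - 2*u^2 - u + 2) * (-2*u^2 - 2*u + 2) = 18*u^5 + 22*u^4 - 12*u^3 - 6*u^2 - 6*u + 4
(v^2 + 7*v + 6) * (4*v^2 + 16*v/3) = 4*v^4 + 100*v^3/3 + 184*v^2/3 + 32*v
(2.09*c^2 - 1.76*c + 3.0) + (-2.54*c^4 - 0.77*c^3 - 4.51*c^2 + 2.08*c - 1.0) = -2.54*c^4 - 0.77*c^3 - 2.42*c^2 + 0.32*c + 2.0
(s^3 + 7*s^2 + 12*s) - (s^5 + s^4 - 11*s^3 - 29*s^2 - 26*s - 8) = -s^5 - s^4 + 12*s^3 + 36*s^2 + 38*s + 8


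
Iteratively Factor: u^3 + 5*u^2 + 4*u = (u + 1)*(u^2 + 4*u) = u*(u + 1)*(u + 4)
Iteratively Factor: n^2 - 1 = (n + 1)*(n - 1)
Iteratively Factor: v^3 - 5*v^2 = (v)*(v^2 - 5*v) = v*(v - 5)*(v)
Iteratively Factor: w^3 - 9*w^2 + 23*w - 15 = (w - 5)*(w^2 - 4*w + 3) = (w - 5)*(w - 3)*(w - 1)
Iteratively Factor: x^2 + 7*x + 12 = (x + 3)*(x + 4)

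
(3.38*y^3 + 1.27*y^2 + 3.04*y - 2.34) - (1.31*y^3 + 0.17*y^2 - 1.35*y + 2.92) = 2.07*y^3 + 1.1*y^2 + 4.39*y - 5.26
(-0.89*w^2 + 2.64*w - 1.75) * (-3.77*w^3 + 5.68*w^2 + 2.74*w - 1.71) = 3.3553*w^5 - 15.008*w^4 + 19.1541*w^3 - 1.1845*w^2 - 9.3094*w + 2.9925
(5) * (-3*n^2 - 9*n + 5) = -15*n^2 - 45*n + 25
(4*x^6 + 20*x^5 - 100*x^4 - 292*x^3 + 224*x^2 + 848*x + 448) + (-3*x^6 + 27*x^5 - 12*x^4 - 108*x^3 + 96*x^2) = x^6 + 47*x^5 - 112*x^4 - 400*x^3 + 320*x^2 + 848*x + 448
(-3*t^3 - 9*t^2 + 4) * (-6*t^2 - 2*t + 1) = 18*t^5 + 60*t^4 + 15*t^3 - 33*t^2 - 8*t + 4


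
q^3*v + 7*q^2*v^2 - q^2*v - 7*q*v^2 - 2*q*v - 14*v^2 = (q - 2)*(q + 7*v)*(q*v + v)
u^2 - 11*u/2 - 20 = (u - 8)*(u + 5/2)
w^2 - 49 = (w - 7)*(w + 7)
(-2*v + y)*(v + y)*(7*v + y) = -14*v^3 - 9*v^2*y + 6*v*y^2 + y^3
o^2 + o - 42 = (o - 6)*(o + 7)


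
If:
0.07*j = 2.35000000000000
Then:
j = 33.57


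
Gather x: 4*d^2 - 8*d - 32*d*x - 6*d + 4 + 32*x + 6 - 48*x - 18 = 4*d^2 - 14*d + x*(-32*d - 16) - 8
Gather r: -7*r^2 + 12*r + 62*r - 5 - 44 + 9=-7*r^2 + 74*r - 40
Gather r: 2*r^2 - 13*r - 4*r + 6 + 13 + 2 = 2*r^2 - 17*r + 21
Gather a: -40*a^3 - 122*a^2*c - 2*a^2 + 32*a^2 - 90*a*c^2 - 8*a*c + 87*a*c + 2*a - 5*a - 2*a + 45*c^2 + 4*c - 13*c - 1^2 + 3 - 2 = -40*a^3 + a^2*(30 - 122*c) + a*(-90*c^2 + 79*c - 5) + 45*c^2 - 9*c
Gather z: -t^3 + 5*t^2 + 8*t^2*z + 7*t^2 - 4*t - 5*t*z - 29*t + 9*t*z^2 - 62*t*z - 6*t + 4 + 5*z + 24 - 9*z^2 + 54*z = -t^3 + 12*t^2 - 39*t + z^2*(9*t - 9) + z*(8*t^2 - 67*t + 59) + 28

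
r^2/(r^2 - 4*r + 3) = r^2/(r^2 - 4*r + 3)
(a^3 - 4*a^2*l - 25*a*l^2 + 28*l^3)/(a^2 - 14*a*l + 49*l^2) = (a^2 + 3*a*l - 4*l^2)/(a - 7*l)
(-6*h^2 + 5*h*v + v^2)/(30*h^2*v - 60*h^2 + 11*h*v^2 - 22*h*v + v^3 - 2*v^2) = (-h + v)/(5*h*v - 10*h + v^2 - 2*v)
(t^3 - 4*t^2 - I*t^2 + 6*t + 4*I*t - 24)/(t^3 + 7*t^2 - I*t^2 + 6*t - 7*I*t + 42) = (t - 4)/(t + 7)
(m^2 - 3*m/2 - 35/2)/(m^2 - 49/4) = 2*(m - 5)/(2*m - 7)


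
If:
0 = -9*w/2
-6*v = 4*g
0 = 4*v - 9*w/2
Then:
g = 0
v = 0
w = 0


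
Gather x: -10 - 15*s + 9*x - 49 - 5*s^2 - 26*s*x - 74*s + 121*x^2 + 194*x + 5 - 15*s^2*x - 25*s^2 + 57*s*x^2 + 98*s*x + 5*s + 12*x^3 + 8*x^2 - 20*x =-30*s^2 - 84*s + 12*x^3 + x^2*(57*s + 129) + x*(-15*s^2 + 72*s + 183) - 54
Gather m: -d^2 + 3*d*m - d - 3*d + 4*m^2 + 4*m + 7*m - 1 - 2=-d^2 - 4*d + 4*m^2 + m*(3*d + 11) - 3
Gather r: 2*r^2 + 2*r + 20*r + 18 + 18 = 2*r^2 + 22*r + 36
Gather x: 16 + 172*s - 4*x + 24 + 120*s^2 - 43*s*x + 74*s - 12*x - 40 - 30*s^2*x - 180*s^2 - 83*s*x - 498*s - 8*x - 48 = -60*s^2 - 252*s + x*(-30*s^2 - 126*s - 24) - 48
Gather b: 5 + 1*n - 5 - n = 0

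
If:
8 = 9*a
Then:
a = 8/9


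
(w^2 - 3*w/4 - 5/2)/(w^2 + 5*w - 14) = (w + 5/4)/(w + 7)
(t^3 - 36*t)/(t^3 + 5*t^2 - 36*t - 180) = t/(t + 5)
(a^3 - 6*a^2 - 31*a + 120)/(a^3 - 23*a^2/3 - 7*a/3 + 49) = 3*(a^2 - 3*a - 40)/(3*a^2 - 14*a - 49)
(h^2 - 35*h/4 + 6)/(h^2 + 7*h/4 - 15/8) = 2*(h - 8)/(2*h + 5)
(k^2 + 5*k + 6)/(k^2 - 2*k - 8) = (k + 3)/(k - 4)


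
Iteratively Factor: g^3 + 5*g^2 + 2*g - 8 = (g - 1)*(g^2 + 6*g + 8) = (g - 1)*(g + 2)*(g + 4)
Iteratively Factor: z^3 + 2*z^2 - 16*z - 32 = (z - 4)*(z^2 + 6*z + 8) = (z - 4)*(z + 2)*(z + 4)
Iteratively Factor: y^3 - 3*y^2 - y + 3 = (y - 1)*(y^2 - 2*y - 3) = (y - 1)*(y + 1)*(y - 3)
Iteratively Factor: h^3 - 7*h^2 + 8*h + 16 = (h - 4)*(h^2 - 3*h - 4) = (h - 4)^2*(h + 1)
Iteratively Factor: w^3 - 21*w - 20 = (w - 5)*(w^2 + 5*w + 4) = (w - 5)*(w + 4)*(w + 1)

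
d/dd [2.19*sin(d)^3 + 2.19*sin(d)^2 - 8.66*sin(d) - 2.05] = (6.57*sin(d)^2 + 4.38*sin(d) - 8.66)*cos(d)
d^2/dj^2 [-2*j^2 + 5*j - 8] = -4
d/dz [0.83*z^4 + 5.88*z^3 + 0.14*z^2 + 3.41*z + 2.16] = 3.32*z^3 + 17.64*z^2 + 0.28*z + 3.41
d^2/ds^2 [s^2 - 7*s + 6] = 2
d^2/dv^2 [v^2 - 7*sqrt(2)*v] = 2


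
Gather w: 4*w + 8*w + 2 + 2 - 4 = 12*w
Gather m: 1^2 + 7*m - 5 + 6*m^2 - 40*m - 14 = 6*m^2 - 33*m - 18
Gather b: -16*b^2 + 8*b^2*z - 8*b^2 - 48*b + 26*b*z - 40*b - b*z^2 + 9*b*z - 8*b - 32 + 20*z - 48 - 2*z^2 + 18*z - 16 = b^2*(8*z - 24) + b*(-z^2 + 35*z - 96) - 2*z^2 + 38*z - 96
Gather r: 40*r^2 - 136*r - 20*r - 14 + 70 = 40*r^2 - 156*r + 56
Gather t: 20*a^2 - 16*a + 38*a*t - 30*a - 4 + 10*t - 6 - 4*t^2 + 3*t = 20*a^2 - 46*a - 4*t^2 + t*(38*a + 13) - 10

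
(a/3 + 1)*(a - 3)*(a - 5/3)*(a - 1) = a^4/3 - 8*a^3/9 - 22*a^2/9 + 8*a - 5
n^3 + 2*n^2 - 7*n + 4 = (n - 1)^2*(n + 4)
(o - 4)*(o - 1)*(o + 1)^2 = o^4 - 3*o^3 - 5*o^2 + 3*o + 4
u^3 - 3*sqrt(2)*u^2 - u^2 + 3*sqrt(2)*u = u*(u - 1)*(u - 3*sqrt(2))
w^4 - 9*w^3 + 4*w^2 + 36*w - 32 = (w - 8)*(w - 2)*(w - 1)*(w + 2)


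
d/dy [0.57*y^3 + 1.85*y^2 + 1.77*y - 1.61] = 1.71*y^2 + 3.7*y + 1.77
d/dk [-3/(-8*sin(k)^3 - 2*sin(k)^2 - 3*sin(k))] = 3*(-4*sin(k) + 12*cos(2*k) - 15)*cos(k)/((8*sin(k)^2 + 2*sin(k) + 3)^2*sin(k)^2)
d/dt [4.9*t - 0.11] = 4.90000000000000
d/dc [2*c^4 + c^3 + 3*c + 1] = 8*c^3 + 3*c^2 + 3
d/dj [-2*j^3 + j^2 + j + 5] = -6*j^2 + 2*j + 1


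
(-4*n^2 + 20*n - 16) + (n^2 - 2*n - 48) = -3*n^2 + 18*n - 64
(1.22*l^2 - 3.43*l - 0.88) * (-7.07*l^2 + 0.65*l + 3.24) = -8.6254*l^4 + 25.0431*l^3 + 7.9449*l^2 - 11.6852*l - 2.8512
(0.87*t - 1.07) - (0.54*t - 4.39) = 0.33*t + 3.32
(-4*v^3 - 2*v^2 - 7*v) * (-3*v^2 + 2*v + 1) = 12*v^5 - 2*v^4 + 13*v^3 - 16*v^2 - 7*v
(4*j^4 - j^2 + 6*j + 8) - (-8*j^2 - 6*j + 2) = 4*j^4 + 7*j^2 + 12*j + 6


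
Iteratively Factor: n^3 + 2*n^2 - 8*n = (n - 2)*(n^2 + 4*n) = (n - 2)*(n + 4)*(n)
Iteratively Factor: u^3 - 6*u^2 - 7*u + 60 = (u - 4)*(u^2 - 2*u - 15) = (u - 4)*(u + 3)*(u - 5)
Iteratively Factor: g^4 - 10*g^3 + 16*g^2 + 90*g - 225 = (g + 3)*(g^3 - 13*g^2 + 55*g - 75) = (g - 5)*(g + 3)*(g^2 - 8*g + 15) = (g - 5)*(g - 3)*(g + 3)*(g - 5)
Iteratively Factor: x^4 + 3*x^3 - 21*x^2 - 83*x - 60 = (x + 4)*(x^3 - x^2 - 17*x - 15) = (x - 5)*(x + 4)*(x^2 + 4*x + 3) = (x - 5)*(x + 3)*(x + 4)*(x + 1)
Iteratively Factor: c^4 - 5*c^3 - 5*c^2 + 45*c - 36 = (c - 1)*(c^3 - 4*c^2 - 9*c + 36) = (c - 4)*(c - 1)*(c^2 - 9) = (c - 4)*(c - 1)*(c + 3)*(c - 3)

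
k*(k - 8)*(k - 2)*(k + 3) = k^4 - 7*k^3 - 14*k^2 + 48*k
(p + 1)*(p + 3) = p^2 + 4*p + 3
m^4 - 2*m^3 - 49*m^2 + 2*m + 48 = (m - 8)*(m - 1)*(m + 1)*(m + 6)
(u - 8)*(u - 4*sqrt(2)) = u^2 - 8*u - 4*sqrt(2)*u + 32*sqrt(2)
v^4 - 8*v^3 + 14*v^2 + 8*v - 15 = (v - 5)*(v - 3)*(v - 1)*(v + 1)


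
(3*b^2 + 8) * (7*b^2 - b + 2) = 21*b^4 - 3*b^3 + 62*b^2 - 8*b + 16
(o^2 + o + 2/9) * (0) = 0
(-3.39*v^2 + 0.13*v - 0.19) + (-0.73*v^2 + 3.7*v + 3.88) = -4.12*v^2 + 3.83*v + 3.69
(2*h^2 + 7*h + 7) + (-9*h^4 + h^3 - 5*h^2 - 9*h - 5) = -9*h^4 + h^3 - 3*h^2 - 2*h + 2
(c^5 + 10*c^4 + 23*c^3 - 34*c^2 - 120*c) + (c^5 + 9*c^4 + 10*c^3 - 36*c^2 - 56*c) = 2*c^5 + 19*c^4 + 33*c^3 - 70*c^2 - 176*c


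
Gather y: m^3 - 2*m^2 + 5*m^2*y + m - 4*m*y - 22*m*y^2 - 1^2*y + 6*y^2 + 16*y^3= m^3 - 2*m^2 + m + 16*y^3 + y^2*(6 - 22*m) + y*(5*m^2 - 4*m - 1)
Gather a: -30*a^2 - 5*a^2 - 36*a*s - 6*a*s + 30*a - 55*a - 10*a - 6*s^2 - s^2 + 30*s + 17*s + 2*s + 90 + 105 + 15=-35*a^2 + a*(-42*s - 35) - 7*s^2 + 49*s + 210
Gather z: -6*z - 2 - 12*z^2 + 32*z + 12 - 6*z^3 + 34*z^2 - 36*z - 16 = -6*z^3 + 22*z^2 - 10*z - 6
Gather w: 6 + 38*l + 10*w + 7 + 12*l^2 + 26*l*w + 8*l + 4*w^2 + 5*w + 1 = 12*l^2 + 46*l + 4*w^2 + w*(26*l + 15) + 14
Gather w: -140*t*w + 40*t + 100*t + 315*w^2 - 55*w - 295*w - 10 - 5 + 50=140*t + 315*w^2 + w*(-140*t - 350) + 35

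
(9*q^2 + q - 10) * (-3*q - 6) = -27*q^3 - 57*q^2 + 24*q + 60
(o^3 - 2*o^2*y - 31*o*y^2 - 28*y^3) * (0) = 0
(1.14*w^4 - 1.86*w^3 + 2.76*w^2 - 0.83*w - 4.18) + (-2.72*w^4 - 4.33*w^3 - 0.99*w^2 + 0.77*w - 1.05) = -1.58*w^4 - 6.19*w^3 + 1.77*w^2 - 0.0599999999999999*w - 5.23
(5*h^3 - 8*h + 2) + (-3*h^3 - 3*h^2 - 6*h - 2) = 2*h^3 - 3*h^2 - 14*h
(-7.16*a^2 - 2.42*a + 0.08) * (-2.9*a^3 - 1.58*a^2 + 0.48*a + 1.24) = 20.764*a^5 + 18.3308*a^4 + 0.1548*a^3 - 10.1664*a^2 - 2.9624*a + 0.0992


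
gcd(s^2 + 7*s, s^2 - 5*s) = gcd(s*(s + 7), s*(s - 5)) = s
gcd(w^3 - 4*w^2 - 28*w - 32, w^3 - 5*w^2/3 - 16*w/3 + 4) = w + 2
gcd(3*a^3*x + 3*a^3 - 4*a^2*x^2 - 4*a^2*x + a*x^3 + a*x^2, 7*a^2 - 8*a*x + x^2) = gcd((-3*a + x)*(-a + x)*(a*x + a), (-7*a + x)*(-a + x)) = -a + x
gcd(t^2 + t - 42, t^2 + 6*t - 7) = t + 7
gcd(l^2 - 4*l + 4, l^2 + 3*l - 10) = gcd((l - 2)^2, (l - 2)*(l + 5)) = l - 2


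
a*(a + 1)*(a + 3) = a^3 + 4*a^2 + 3*a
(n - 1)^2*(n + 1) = n^3 - n^2 - n + 1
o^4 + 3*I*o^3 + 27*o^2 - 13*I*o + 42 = (o - 3*I)*(o - 2*I)*(o + I)*(o + 7*I)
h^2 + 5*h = h*(h + 5)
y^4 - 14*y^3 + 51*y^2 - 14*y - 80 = (y - 8)*(y - 5)*(y - 2)*(y + 1)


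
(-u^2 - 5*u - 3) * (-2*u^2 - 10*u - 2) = 2*u^4 + 20*u^3 + 58*u^2 + 40*u + 6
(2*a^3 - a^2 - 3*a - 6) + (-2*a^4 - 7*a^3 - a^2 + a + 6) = -2*a^4 - 5*a^3 - 2*a^2 - 2*a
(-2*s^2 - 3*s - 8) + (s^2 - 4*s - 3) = -s^2 - 7*s - 11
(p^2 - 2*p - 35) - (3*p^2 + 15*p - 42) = -2*p^2 - 17*p + 7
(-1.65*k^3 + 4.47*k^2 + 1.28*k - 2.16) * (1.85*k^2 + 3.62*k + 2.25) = -3.0525*k^5 + 2.2965*k^4 + 14.8369*k^3 + 10.6951*k^2 - 4.9392*k - 4.86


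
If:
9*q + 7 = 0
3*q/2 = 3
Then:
No Solution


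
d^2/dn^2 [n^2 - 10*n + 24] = 2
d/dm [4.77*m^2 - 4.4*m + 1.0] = 9.54*m - 4.4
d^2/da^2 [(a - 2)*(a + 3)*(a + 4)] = 6*a + 10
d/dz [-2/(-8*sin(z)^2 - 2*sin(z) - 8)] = -(8*sin(z) + 1)*cos(z)/(4*sin(z)^2 + sin(z) + 4)^2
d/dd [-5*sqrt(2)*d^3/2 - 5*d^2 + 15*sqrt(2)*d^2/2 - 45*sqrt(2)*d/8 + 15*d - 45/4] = -15*sqrt(2)*d^2/2 - 10*d + 15*sqrt(2)*d - 45*sqrt(2)/8 + 15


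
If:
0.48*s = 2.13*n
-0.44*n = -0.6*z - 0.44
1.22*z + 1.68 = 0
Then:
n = -0.88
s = -3.90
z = -1.38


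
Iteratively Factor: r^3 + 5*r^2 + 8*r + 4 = (r + 2)*(r^2 + 3*r + 2) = (r + 1)*(r + 2)*(r + 2)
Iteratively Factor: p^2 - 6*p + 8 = (p - 2)*(p - 4)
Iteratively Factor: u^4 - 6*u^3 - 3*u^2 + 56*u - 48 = (u - 4)*(u^3 - 2*u^2 - 11*u + 12) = (u - 4)*(u - 1)*(u^2 - u - 12) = (u - 4)*(u - 1)*(u + 3)*(u - 4)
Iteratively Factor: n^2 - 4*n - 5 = (n + 1)*(n - 5)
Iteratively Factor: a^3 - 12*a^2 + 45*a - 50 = (a - 5)*(a^2 - 7*a + 10) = (a - 5)^2*(a - 2)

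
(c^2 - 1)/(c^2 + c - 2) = (c + 1)/(c + 2)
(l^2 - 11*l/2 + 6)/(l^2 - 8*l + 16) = (l - 3/2)/(l - 4)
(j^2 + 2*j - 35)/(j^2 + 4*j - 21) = (j - 5)/(j - 3)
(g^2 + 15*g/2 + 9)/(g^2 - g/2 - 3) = (g + 6)/(g - 2)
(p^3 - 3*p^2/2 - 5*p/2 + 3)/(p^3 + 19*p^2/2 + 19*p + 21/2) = (p^2 - 3*p + 2)/(p^2 + 8*p + 7)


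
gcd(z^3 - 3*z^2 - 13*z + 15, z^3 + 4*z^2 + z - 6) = z^2 + 2*z - 3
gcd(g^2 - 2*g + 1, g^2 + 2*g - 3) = g - 1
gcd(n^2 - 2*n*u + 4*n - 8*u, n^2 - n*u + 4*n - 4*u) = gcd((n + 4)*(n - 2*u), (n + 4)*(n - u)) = n + 4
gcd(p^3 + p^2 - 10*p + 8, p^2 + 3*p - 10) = p - 2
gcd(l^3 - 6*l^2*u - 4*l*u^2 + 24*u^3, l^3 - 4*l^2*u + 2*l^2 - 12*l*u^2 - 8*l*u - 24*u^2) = -l^2 + 4*l*u + 12*u^2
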